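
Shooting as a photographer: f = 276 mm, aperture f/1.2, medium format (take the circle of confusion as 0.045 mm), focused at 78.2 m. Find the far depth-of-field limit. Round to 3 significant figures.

Hyperfocal distance H = f²/(N·c) + f = 276²/(1.2 × 0.045) + 276 = 76176/0.054 + 276 ≈ 1410942.7 mm ≈ 1411 m.
Far limit Df = s·(H − f)/(H − s) = 78200 × (1410942.7 − 276) / (1410942.7 − 78200) = 78200 × 1410666.7 / 1332742.7 ≈ 82772 mm ≈ 82.8 m.

82.8 m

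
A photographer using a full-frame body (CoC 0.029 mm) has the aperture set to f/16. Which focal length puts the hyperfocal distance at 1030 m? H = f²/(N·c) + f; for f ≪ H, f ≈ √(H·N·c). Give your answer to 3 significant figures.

691 mm

From H = f²/(N·c) + f, with f ≪ H: f ≈ √(H·N·c) = √(1030000 × 16 × 0.029) = √477920 ≈ 691.3 mm.
The +f correction barely moves this — solving exactly, f² + N·c·f − N·c·H = 0 ⇒ f = (−N·c + √((N·c)² + 4·N·c·H))/2 = (−0.464 + √1911680)/2 ≈ 691.09 mm, so f ≈ 691 mm.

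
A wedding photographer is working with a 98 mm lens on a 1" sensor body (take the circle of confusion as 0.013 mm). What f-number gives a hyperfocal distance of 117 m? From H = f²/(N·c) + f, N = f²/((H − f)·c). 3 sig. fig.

Rearrange H = f²/(N·c) + f for N: N = f² / ((H − f)·c).
N = 98² / ((117000 − 98) × 0.013) = 9604 / 1520 ≈ 6.32.

f/6.32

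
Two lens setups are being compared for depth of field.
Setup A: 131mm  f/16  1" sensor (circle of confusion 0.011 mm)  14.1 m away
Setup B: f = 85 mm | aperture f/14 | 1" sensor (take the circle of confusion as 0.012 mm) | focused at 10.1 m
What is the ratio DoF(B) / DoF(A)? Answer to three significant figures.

Setup A: H = 131²/(16×0.011) + 131 ≈ 97636.7 mm; DoF = Df − Dn = 16457.8 − 12333.1 ≈ 4124.7 mm.
Setup B: H = 85²/(14×0.012) + 85 ≈ 43091.0 mm; DoF = Df − Dn = 13166.0 − 8192.2 ≈ 4973.8 mm.
Ratio = 4973.8 / 4124.7 ≈ 1.21.

1.21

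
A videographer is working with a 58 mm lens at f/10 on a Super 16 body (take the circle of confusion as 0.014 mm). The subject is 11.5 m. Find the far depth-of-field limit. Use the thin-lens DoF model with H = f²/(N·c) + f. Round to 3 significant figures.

Hyperfocal distance H = f²/(N·c) + f = 58²/(10 × 0.014) + 58 = 3364/0.14 + 58 ≈ 24086.6 mm ≈ 24.09 m.
Far limit Df = s·(H − f)/(H − s) = 11500 × (24086.6 − 58) / (24086.6 − 11500) = 11500 × 24028.6 / 12586.6 ≈ 21954 mm ≈ 22.0 m.

22.0 m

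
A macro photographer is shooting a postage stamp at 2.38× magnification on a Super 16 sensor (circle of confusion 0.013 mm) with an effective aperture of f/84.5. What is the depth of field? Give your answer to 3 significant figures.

0.388 mm

At magnification m, DoF ≈ 2·N_eff·c/m² = 2 × 84.5 × 0.013 / 2.38² = 2.197 / 5.664 ≈ 0.388 mm.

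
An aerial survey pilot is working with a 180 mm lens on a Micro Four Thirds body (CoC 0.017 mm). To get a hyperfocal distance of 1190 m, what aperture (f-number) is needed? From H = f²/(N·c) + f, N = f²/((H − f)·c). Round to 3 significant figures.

Rearrange H = f²/(N·c) + f for N: N = f² / ((H − f)·c).
N = 180² / ((1190000 − 180) × 0.017) = 32400 / 20227 ≈ 1.60.

f/1.60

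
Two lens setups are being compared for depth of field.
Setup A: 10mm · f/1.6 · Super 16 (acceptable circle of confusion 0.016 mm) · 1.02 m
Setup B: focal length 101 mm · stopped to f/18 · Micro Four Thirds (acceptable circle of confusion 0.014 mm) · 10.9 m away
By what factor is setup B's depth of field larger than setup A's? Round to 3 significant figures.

Setup A: H = 10²/(1.6×0.016) + 10 ≈ 3916.2 mm; DoF = Df − Dn = 1375.70 − 810.45 ≈ 565.25 mm.
Setup B: H = 101²/(18×0.014) + 101 ≈ 40581.2 mm; DoF = Df − Dn = 14865.8 − 8604.5 ≈ 6261.3 mm.
Ratio = 6261.3 / 565.25 ≈ 11.1.

11.1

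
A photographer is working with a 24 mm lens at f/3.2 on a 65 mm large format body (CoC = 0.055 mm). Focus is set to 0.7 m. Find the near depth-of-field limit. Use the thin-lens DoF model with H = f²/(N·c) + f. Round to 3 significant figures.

Hyperfocal distance H = f²/(N·c) + f = 24²/(3.2 × 0.055) + 24 = 576/0.176 + 24 ≈ 3296.7 mm ≈ 3.297 m.
Near limit Dn = s·(H − f)/(H + s − 2f) = 700 × (3296.7 − 24) / (3296.7 + 700 − 2 × 24) = 700 × 3272.7 / 3948.7 ≈ 580.16 mm ≈ 0.580 m.

0.580 m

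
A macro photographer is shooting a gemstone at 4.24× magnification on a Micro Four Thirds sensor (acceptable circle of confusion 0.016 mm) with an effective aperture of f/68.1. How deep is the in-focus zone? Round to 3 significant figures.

At magnification m, DoF ≈ 2·N_eff·c/m² = 2 × 68.1 × 0.016 / 4.24² = 2.179 / 17.98 ≈ 0.121 mm.

0.121 mm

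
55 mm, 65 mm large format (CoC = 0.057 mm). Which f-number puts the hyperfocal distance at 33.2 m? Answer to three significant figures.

f/1.60

Rearrange H = f²/(N·c) + f for N: N = f² / ((H − f)·c).
N = 55² / ((33200 − 55) × 0.057) = 3025 / 1889 ≈ 1.60.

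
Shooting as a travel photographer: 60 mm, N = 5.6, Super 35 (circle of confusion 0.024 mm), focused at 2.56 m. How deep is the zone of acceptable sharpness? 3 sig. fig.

482 mm

Hyperfocal distance H = f²/(N·c) + f = 60²/(5.6 × 0.024) + 60 = 3600/0.1344 + 60 ≈ 26845.7 mm ≈ 26.85 m.
Near limit Dn = s·(H − f)/(H + s − 2f) = 2560 × (26845.7 − 60) / (26845.7 + 2560 − 2 × 60) = 2560 × 26785.7 / 29285.7 ≈ 2341.46 mm.
Far limit Df = s·(H − f)/(H − s) = 2560 × (26845.7 − 60) / (26845.7 − 2560) = 2560 × 26785.7 / 24285.7 ≈ 2823.53 mm.
Depth of field = Df − Dn = 2823.53 − 2341.46 ≈ 482.07 mm.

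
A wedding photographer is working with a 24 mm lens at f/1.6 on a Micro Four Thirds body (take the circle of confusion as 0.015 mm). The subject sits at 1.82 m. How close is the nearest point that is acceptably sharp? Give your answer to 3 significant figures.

Hyperfocal distance H = f²/(N·c) + f = 24²/(1.6 × 0.015) + 24 = 576/0.024 + 24 ≈ 24024.0 mm ≈ 24.02 m.
Near limit Dn = s·(H − f)/(H + s − 2f) = 1820 × (24024.0 − 24) / (24024.0 + 1820 − 2 × 24) = 1820 × 24000.0 / 25796.0 ≈ 1693.3 mm ≈ 1.69 m.

1.69 m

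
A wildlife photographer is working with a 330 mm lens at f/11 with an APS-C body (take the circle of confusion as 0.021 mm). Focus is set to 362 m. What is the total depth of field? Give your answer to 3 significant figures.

Hyperfocal distance H = f²/(N·c) + f = 330²/(11 × 0.021) + 330 = 108900/0.231 + 330 ≈ 471758.6 mm ≈ 471.8 m.
Near limit Dn = s·(H − f)/(H + s − 2f) = 362000 × (471758.6 − 330) / (471758.6 + 362000 − 2 × 330) = 362000 × 471428.6 / 833098.6 ≈ 204846 mm.
Far limit Df = s·(H − f)/(H − s) = 362000 × (471758.6 − 330) / (471758.6 − 362000) = 362000 × 471428.6 / 109758.6 ≈ 1554841 mm.
Depth of field = Df − Dn = 1554841 − 204846 ≈ 1349995 mm ≈ 1350 m.

1350 m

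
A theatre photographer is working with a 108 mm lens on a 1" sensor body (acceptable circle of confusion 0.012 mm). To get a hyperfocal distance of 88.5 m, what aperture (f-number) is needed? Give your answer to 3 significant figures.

f/11

Rearrange H = f²/(N·c) + f for N: N = f² / ((H − f)·c).
N = 108² / ((88500 − 108) × 0.012) = 11664 / 1061 ≈ 11.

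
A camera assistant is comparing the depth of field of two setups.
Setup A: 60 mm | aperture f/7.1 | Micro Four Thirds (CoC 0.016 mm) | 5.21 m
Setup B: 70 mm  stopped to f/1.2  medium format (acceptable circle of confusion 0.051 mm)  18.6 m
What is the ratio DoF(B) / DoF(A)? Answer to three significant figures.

Setup A: H = 60²/(7.1×0.016) + 60 ≈ 31750.1 mm; DoF = Df − Dn = 6221.0 − 4481.7 ≈ 1739.3 mm.
Setup B: H = 70²/(1.2×0.051) + 70 ≈ 80135.4 mm; DoF = Df − Dn = 24201.0 − 15104.3 ≈ 9096.7 mm.
Ratio = 9096.7 / 1739.3 ≈ 5.23.

5.23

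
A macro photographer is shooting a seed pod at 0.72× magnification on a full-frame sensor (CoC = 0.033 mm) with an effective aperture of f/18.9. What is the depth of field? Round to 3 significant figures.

2.41 mm

At magnification m, DoF ≈ 2·N_eff·c/m² = 2 × 18.9 × 0.033 / 0.72² = 1.247 / 0.5184 ≈ 2.41 mm.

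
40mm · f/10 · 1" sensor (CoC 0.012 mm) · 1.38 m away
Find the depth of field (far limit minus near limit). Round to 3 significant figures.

Hyperfocal distance H = f²/(N·c) + f = 40²/(10 × 0.012) + 40 = 1600/0.12 + 40 ≈ 13373.3 mm ≈ 13.37 m.
Near limit Dn = s·(H − f)/(H + s − 2f) = 1380 × (13373.3 − 40) / (13373.3 + 1380 − 2 × 40) = 1380 × 13333.3 / 14673.3 ≈ 1253.98 mm.
Far limit Df = s·(H − f)/(H − s) = 1380 × (13373.3 − 40) / (13373.3 − 1380) = 1380 × 13333.3 / 11993.3 ≈ 1534.19 mm.
Depth of field = Df − Dn = 1534.19 − 1253.98 ≈ 280.21 mm.

280 mm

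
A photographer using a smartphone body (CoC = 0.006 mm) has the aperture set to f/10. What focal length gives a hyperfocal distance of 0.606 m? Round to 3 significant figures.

From H = f²/(N·c) + f, with f ≪ H: f ≈ √(H·N·c) = √(606 × 10 × 0.006) = √36.360 ≈ 6.030 mm.
Exact: f² + N·c·f − N·c·H = 0 ⇒ f = (−N·c + √((N·c)² + 4·N·c·H))/2 = (−0.06 + √145.44)/2 ≈ 6.0000 mm ≈ 6.00 mm.

6.00 mm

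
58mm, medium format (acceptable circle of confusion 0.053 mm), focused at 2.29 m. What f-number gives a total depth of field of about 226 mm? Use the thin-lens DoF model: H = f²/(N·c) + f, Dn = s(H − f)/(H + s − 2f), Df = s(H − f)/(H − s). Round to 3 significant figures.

Write h = H − f = f²/(N·c). The thin-lens limits are Dn = s·h/(h + (s−f)) and Df = s·h/(h − (s−f)), so DoF = Df − Dn = 2·s·(s−f)·h / (h² − (s−f)²).
That is a quadratic in h: DoF·h² − 2·s·(s−f)·h − DoF·(s−f)² = 0 ⇒ h = (s−f)·(s + √(s² + DoF²)) / DoF = 2232 × (2290 + √(2290² + 226²)) / 226 = 2232 × (2290 + 2301.12) / 226 ≈ 45342 mm.
Then N = f²/(c·h) = 58² / (0.053 × 45342) = 3364 / 2403.1 ≈ 1.40.

f/1.40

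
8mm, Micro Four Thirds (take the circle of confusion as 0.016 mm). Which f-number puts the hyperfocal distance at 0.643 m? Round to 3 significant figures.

f/6.30

Rearrange H = f²/(N·c) + f for N: N = f² / ((H − f)·c).
N = 8² / ((643 − 8) × 0.016) = 64 / 10.16 ≈ 6.30.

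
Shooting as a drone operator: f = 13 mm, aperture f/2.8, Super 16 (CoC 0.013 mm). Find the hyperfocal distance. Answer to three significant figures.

4.66 m

Hyperfocal distance H = f²/(N·c) + f = 13²/(2.8 × 0.013) + 13 = 169/0.0364 + 13 ≈ 4655.9 mm ≈ 4.66 m.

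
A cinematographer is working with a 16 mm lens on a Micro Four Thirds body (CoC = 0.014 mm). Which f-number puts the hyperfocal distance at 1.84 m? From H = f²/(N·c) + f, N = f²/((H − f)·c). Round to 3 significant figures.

f/10

Rearrange H = f²/(N·c) + f for N: N = f² / ((H − f)·c).
N = 16² / ((1840 − 16) × 0.014) = 256 / 25.54 ≈ 10.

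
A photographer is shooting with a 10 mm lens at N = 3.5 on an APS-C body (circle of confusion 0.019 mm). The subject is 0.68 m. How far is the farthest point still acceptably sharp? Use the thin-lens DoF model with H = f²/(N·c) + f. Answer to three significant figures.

1.23 m

Hyperfocal distance H = f²/(N·c) + f = 10²/(3.5 × 0.019) + 10 = 100/0.0665 + 10 ≈ 1513.8 mm ≈ 1.514 m.
Far limit Df = s·(H − f)/(H − s) = 680 × (1513.8 − 10) / (1513.8 − 680) = 680 × 1503.8 / 833.8 ≈ 1226.4 mm ≈ 1.23 m.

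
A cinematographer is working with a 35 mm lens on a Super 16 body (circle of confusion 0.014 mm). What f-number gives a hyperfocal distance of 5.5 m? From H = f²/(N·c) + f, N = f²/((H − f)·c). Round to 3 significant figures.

f/16

Rearrange H = f²/(N·c) + f for N: N = f² / ((H − f)·c).
N = 35² / ((5500 − 35) × 0.014) = 1225 / 76.51 ≈ 16.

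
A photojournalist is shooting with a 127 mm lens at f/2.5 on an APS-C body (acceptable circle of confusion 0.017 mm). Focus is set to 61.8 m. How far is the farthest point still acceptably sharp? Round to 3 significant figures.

73.8 m

Hyperfocal distance H = f²/(N·c) + f = 127²/(2.5 × 0.017) + 127 = 16129/0.0425 + 127 ≈ 379632.9 mm ≈ 379.6 m.
Far limit Df = s·(H − f)/(H − s) = 61800 × (379632.9 − 127) / (379632.9 − 61800) = 61800 × 379505.9 / 317832.9 ≈ 73792 mm ≈ 73.8 m.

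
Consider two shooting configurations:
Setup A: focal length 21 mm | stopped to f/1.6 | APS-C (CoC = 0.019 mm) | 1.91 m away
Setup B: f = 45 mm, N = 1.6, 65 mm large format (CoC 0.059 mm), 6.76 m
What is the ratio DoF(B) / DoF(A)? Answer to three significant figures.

9.27

Setup A: H = 21²/(1.6×0.019) + 21 ≈ 14527.6 mm; DoF = Df − Dn = 2195.95 − 1689.94 ≈ 506.01 mm.
Setup B: H = 45²/(1.6×0.059) + 45 ≈ 21496.3 mm; DoF = Df − Dn = 9840.4 − 5148.4 ≈ 4692.0 mm.
Ratio = 4692.0 / 506.01 ≈ 9.27.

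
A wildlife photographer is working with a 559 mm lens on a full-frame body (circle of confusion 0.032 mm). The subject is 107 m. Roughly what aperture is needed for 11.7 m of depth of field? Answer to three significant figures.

Write h = H − f = f²/(N·c). The thin-lens limits are Dn = s·h/(h + (s−f)) and Df = s·h/(h − (s−f)), so DoF = Df − Dn = 2·s·(s−f)·h / (h² − (s−f)²).
That is a quadratic in h: DoF·h² − 2·s·(s−f)·h − DoF·(s−f)² = 0 ⇒ h = (s−f)·(s + √(s² + DoF²)) / DoF = 106441 × (107000 + √(107000² + 11700²)) / 11700 = 106441 × (107000 + 107638) / 11700 ≈ 1952672 mm.
Then N = f²/(c·h) = 559² / (0.032 × 1952672) = 312481 / 62485 ≈ 5.

f/5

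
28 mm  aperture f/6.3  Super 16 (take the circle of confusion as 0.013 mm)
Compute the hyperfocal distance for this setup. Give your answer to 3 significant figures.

9.60 m

Hyperfocal distance H = f²/(N·c) + f = 28²/(6.3 × 0.013) + 28 = 784/0.0819 + 28 ≈ 9600.6 mm ≈ 9.60 m.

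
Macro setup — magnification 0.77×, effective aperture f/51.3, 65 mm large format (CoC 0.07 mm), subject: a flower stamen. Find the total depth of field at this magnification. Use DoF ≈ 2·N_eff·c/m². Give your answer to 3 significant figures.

12.1 mm

At magnification m, DoF ≈ 2·N_eff·c/m² = 2 × 51.3 × 0.07 / 0.77² = 7.182 / 0.5929 ≈ 12.1 mm.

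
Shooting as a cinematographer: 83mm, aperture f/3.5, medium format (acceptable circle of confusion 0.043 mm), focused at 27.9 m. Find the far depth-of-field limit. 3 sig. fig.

71.1 m

Hyperfocal distance H = f²/(N·c) + f = 83²/(3.5 × 0.043) + 83 = 6889/0.1505 + 83 ≈ 45857.1 mm ≈ 45.86 m.
Far limit Df = s·(H − f)/(H − s) = 27900 × (45857.1 − 83) / (45857.1 − 27900) = 27900 × 45774.1 / 17957.1 ≈ 71119 mm ≈ 71.1 m.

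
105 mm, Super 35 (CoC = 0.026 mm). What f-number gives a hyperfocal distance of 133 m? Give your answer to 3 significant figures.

Rearrange H = f²/(N·c) + f for N: N = f² / ((H − f)·c).
N = 105² / ((133000 − 105) × 0.026) = 11025 / 3455 ≈ 3.19.

f/3.19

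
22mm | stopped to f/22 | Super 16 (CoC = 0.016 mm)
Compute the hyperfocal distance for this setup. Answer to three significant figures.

1.40 m

Hyperfocal distance H = f²/(N·c) + f = 22²/(22 × 0.016) + 22 = 484/0.352 + 22 ≈ 1397.0 mm ≈ 1.40 m.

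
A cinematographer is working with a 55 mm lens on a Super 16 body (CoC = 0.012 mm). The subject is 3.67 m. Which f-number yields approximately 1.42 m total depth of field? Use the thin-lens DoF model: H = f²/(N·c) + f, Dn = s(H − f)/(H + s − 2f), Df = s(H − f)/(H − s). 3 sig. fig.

Write h = H − f = f²/(N·c). The thin-lens limits are Dn = s·h/(h + (s−f)) and Df = s·h/(h − (s−f)), so DoF = Df − Dn = 2·s·(s−f)·h / (h² − (s−f)²).
That is a quadratic in h: DoF·h² − 2·s·(s−f)·h − DoF·(s−f)² = 0 ⇒ h = (s−f)·(s + √(s² + DoF²)) / DoF = 3615 × (3670 + √(3670² + 1420²)) / 1420 = 3615 × (3670 + 3935.14) / 1420 ≈ 19361 mm.
Then N = f²/(c·h) = 55² / (0.012 × 19361) = 3025 / 232.33 ≈ 13.

f/13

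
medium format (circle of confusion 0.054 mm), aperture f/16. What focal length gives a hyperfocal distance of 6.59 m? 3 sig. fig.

From H = f²/(N·c) + f, with f ≪ H: f ≈ √(H·N·c) = √(6590 × 16 × 0.054) = √5693.8 ≈ 75.46 mm.
Exact: f² + N·c·f − N·c·H = 0 ⇒ f = (−N·c + √((N·c)² + 4·N·c·H))/2 = (−0.864 + √22776)/2 ≈ 75.026 mm ≈ 75.0 mm.

75.0 mm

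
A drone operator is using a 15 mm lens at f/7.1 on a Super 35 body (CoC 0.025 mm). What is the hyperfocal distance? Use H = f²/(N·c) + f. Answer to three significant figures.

Hyperfocal distance H = f²/(N·c) + f = 15²/(7.1 × 0.025) + 15 = 225/0.1775 + 15 ≈ 1282.6 mm ≈ 1.28 m.

1.28 m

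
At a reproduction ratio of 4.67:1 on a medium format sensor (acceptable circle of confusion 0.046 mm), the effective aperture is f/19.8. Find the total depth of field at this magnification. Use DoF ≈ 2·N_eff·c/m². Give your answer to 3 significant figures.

At magnification m, DoF ≈ 2·N_eff·c/m² = 2 × 19.8 × 0.046 / 4.67² = 1.822 / 21.81 ≈ 0.0835 mm.

0.0835 mm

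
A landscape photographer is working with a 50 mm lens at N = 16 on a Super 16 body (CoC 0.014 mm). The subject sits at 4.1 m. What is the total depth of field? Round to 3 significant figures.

3.43 m

Hyperfocal distance H = f²/(N·c) + f = 50²/(16 × 0.014) + 50 = 2500/0.224 + 50 ≈ 11210.7 mm ≈ 11.21 m.
Near limit Dn = s·(H − f)/(H + s − 2f) = 4100 × (11210.7 − 50) / (11210.7 + 4100 − 2 × 50) = 4100 × 11160.7 / 15210.7 ≈ 3008.3 mm.
Far limit Df = s·(H − f)/(H − s) = 4100 × (11210.7 − 50) / (11210.7 − 4100) = 4100 × 11160.7 / 7110.7 ≈ 6435.2 mm.
Depth of field = Df − Dn = 6435.2 − 3008.3 ≈ 3426.9 mm ≈ 3.43 m.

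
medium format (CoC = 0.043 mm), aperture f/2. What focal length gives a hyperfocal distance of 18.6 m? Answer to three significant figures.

40.0 mm

From H = f²/(N·c) + f, with f ≪ H: f ≈ √(H·N·c) = √(18600 × 2 × 0.043) = √1599.6 ≈ 39.99 mm.
The +f correction barely moves this — solving exactly, f² + N·c·f − N·c·H = 0 ⇒ f = (−N·c + √((N·c)² + 4·N·c·H))/2 = (−0.086 + √6398.4)/2 ≈ 39.952 mm, so f ≈ 40.0 mm.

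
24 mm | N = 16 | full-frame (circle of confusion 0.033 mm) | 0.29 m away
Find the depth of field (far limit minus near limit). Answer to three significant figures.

Hyperfocal distance H = f²/(N·c) + f = 24²/(16 × 0.033) + 24 = 576/0.528 + 24 ≈ 1114.9 mm ≈ 1.115 m.
Near limit Dn = s·(H − f)/(H + s − 2f) = 290 × (1114.9 − 24) / (1114.9 + 290 − 2 × 24) = 290 × 1090.9 / 1356.9 ≈ 233.15 mm.
Far limit Df = s·(H − f)/(H − s) = 290 × (1114.9 − 24) / (1114.9 − 290) = 290 × 1090.9 / 824.9 ≈ 383.51 mm.
Depth of field = Df − Dn = 383.51 − 233.15 ≈ 150.36 mm.

150 mm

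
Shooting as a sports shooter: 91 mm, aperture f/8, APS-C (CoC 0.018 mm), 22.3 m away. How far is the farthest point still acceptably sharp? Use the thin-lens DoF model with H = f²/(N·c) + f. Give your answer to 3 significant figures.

Hyperfocal distance H = f²/(N·c) + f = 91²/(8 × 0.018) + 91 = 8281/0.144 + 91 ≈ 57597.9 mm ≈ 57.60 m.
Far limit Df = s·(H − f)/(H − s) = 22300 × (57597.9 − 91) / (57597.9 − 22300) = 22300 × 57506.9 / 35297.9 ≈ 36331 mm ≈ 36.3 m.

36.3 m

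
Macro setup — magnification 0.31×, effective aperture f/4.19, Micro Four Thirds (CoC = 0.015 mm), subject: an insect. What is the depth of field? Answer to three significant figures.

1.31 mm

At magnification m, DoF ≈ 2·N_eff·c/m² = 2 × 4.19 × 0.015 / 0.31² = 0.1257 / 0.0961 ≈ 1.31 mm.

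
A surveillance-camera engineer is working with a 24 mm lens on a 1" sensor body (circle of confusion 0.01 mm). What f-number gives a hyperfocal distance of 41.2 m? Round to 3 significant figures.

Rearrange H = f²/(N·c) + f for N: N = f² / ((H − f)·c).
N = 24² / ((41200 − 24) × 0.01) = 576 / 411.8 ≈ 1.40.

f/1.40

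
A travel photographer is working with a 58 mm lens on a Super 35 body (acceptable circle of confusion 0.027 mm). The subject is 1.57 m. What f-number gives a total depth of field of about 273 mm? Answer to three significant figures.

Write h = H − f = f²/(N·c). The thin-lens limits are Dn = s·h/(h + (s−f)) and Df = s·h/(h − (s−f)), so DoF = Df − Dn = 2·s·(s−f)·h / (h² − (s−f)²).
That is a quadratic in h: DoF·h² − 2·s·(s−f)·h − DoF·(s−f)² = 0 ⇒ h = (s−f)·(s + √(s² + DoF²)) / DoF = 1512 × (1570 + √(1570² + 273²)) / 273 = 1512 × (1570 + 1593.56) / 273 ≈ 17521 mm.
Then N = f²/(c·h) = 58² / (0.027 × 17521) = 3364 / 473.07 ≈ 7.11.

f/7.11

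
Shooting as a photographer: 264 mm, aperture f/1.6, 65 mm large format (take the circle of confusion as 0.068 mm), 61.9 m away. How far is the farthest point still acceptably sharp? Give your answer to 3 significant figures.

Hyperfocal distance H = f²/(N·c) + f = 264²/(1.6 × 0.068) + 264 = 69696/0.1088 + 264 ≈ 640852.2 mm ≈ 640.9 m.
Far limit Df = s·(H − f)/(H − s) = 61900 × (640852.2 − 264) / (640852.2 − 61900) = 61900 × 640588.2 / 578952.2 ≈ 68490 mm ≈ 68.5 m.

68.5 m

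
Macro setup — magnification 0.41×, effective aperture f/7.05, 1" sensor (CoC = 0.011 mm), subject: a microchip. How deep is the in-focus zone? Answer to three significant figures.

At magnification m, DoF ≈ 2·N_eff·c/m² = 2 × 7.05 × 0.011 / 0.41² = 0.1551 / 0.1681 ≈ 0.923 mm.

0.923 mm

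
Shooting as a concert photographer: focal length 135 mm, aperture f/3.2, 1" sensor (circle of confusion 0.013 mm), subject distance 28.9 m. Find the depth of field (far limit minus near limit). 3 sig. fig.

3.81 m

Hyperfocal distance H = f²/(N·c) + f = 135²/(3.2 × 0.013) + 135 = 18225/0.0416 + 135 ≈ 438236.0 mm ≈ 438.2 m.
Near limit Dn = s·(H − f)/(H + s − 2f) = 28900 × (438236.0 − 135) / (438236.0 + 28900 − 2 × 135) = 28900 × 438101.0 / 466866.0 ≈ 27119.4 mm.
Far limit Df = s·(H − f)/(H − s) = 28900 × (438236.0 − 135) / (438236.0 − 28900) = 28900 × 438101.0 / 409336.0 ≈ 30930.9 mm.
Depth of field = Df − Dn = 30930.9 − 27119.4 ≈ 3811.5 mm ≈ 3.81 m.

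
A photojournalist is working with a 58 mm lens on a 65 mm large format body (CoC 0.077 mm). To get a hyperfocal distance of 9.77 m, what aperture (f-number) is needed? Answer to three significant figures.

Rearrange H = f²/(N·c) + f for N: N = f² / ((H − f)·c).
N = 58² / ((9770 − 58) × 0.077) = 3364 / 747.8 ≈ 4.50.

f/4.50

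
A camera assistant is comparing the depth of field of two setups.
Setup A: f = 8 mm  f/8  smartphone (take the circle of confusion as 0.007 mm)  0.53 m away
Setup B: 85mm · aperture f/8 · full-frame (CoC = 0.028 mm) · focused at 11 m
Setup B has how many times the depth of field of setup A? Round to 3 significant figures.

Setup A: H = 8²/(8×0.007) + 8 ≈ 1150.9 mm; DoF = Df − Dn = 975.61 − 363.82 ≈ 611.79 mm.
Setup B: H = 85²/(8×0.028) + 85 ≈ 32339.5 mm; DoF = Df − Dn = 16626.4 − 8218.8 ≈ 8407.6 mm.
Ratio = 8407.6 / 611.79 ≈ 13.7.

13.7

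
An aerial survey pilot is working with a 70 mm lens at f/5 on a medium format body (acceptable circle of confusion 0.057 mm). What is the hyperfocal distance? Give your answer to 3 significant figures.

17.3 m

Hyperfocal distance H = f²/(N·c) + f = 70²/(5 × 0.057) + 70 = 4900/0.285 + 70 ≈ 17263.0 mm ≈ 17.3 m.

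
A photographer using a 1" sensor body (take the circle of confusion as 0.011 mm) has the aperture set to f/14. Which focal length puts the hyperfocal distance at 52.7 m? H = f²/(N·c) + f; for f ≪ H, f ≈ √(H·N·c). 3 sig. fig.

From H = f²/(N·c) + f, with f ≪ H: f ≈ √(H·N·c) = √(52700 × 14 × 0.011) = √8115.8 ≈ 90.09 mm.
Exact: f² + N·c·f − N·c·H = 0 ⇒ f = (−N·c + √((N·c)² + 4·N·c·H))/2 = (−0.154 + √32463)/2 ≈ 90.011 mm ≈ 90.0 mm.

90.0 mm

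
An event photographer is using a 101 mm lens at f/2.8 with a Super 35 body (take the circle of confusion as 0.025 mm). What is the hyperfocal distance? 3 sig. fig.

146 m

Hyperfocal distance H = f²/(N·c) + f = 101²/(2.8 × 0.025) + 101 = 10201/0.07 + 101 ≈ 145829.6 mm ≈ 146 m.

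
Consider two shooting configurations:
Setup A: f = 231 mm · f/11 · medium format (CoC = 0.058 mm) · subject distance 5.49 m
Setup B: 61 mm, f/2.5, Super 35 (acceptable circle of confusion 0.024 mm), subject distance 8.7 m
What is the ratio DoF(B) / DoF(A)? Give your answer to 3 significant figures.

Setup A: H = 231²/(11×0.058) + 231 ≈ 83868.9 mm; DoF = Df − Dn = 5858.36 − 5165.22 ≈ 693.14 mm.
Setup B: H = 61²/(2.5×0.024) + 61 ≈ 62077.7 mm; DoF = Df − Dn = 10108.1 − 7636.3 ≈ 2471.8 mm.
Ratio = 2471.8 / 693.14 ≈ 3.57.

3.57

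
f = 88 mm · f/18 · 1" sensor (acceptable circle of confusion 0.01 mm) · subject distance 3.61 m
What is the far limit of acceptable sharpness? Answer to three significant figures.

Hyperfocal distance H = f²/(N·c) + f = 88²/(18 × 0.01) + 88 = 7744/0.18 + 88 ≈ 43110.2 mm ≈ 43.11 m.
Far limit Df = s·(H − f)/(H − s) = 3610 × (43110.2 − 88) / (43110.2 − 3610) = 3610 × 43022.2 / 39500.2 ≈ 3931.9 mm ≈ 3.93 m.

3.93 m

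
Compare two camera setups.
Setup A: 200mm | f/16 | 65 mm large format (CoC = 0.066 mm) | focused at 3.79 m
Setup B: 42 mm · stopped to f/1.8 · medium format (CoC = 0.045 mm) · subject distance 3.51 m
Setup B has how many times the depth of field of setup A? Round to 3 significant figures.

1.58

Setup A: H = 200²/(16×0.066) + 200 ≈ 38078.8 mm; DoF = Df − Dn = 4186.81 − 3461.90 ≈ 724.91 mm.
Setup B: H = 42²/(1.8×0.045) + 42 ≈ 21819.8 mm; DoF = Df − Dn = 4174.8 − 3027.8 ≈ 1147.0 mm.
Ratio = 1147.0 / 724.91 ≈ 1.58.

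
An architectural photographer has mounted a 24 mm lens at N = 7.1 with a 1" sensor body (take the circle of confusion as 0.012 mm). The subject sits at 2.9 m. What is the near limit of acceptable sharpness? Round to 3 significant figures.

Hyperfocal distance H = f²/(N·c) + f = 24²/(7.1 × 0.012) + 24 = 576/0.0852 + 24 ≈ 6784.6 mm ≈ 6.785 m.
Near limit Dn = s·(H − f)/(H + s − 2f) = 2900 × (6784.6 − 24) / (6784.6 + 2900 − 2 × 24) = 2900 × 6760.6 / 9636.6 ≈ 2034.5 mm ≈ 2.03 m.

2.03 m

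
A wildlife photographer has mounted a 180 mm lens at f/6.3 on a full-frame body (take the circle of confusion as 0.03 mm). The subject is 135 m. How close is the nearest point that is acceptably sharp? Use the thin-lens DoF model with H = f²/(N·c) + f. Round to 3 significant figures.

Hyperfocal distance H = f²/(N·c) + f = 180²/(6.3 × 0.03) + 180 = 32400/0.189 + 180 ≈ 171608.6 mm ≈ 171.6 m.
Near limit Dn = s·(H − f)/(H + s − 2f) = 135000 × (171608.6 − 180) / (171608.6 + 135000 − 2 × 180) = 135000 × 171428.6 / 306248.6 ≈ 75569 mm ≈ 75.6 m.

75.6 m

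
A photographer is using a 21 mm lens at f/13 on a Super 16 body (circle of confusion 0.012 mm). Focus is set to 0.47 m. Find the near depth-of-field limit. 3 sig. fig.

406 mm

Hyperfocal distance H = f²/(N·c) + f = 21²/(13 × 0.012) + 21 = 441/0.156 + 21 ≈ 2847.9 mm ≈ 2.848 m.
Near limit Dn = s·(H − f)/(H + s − 2f) = 470 × (2847.9 − 21) / (2847.9 + 470 − 2 × 21) = 470 × 2826.9 / 3275.9 ≈ 405.58 mm.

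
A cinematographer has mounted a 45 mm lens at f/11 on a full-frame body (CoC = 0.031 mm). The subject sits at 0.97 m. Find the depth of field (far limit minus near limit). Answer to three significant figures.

310 mm

Hyperfocal distance H = f²/(N·c) + f = 45²/(11 × 0.031) + 45 = 2025/0.341 + 45 ≈ 5983.4 mm ≈ 5.983 m.
Near limit Dn = s·(H − f)/(H + s − 2f) = 970 × (5983.4 − 45) / (5983.4 + 970 − 2 × 45) = 970 × 5938.4 / 6863.4 ≈ 839.27 mm.
Far limit Df = s·(H − f)/(H − s) = 970 × (5983.4 − 45) / (5983.4 − 970) = 970 × 5938.4 / 5013.4 ≈ 1148.97 mm.
Depth of field = Df − Dn = 1148.97 − 839.27 ≈ 309.70 mm.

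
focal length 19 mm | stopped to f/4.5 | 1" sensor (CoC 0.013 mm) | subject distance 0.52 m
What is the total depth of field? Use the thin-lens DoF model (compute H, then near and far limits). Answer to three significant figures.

Hyperfocal distance H = f²/(N·c) + f = 19²/(4.5 × 0.013) + 19 = 361/0.0585 + 19 ≈ 6189.9 mm ≈ 6.190 m.
Near limit Dn = s·(H − f)/(H + s − 2f) = 520 × (6189.9 − 19) / (6189.9 + 520 − 2 × 19) = 520 × 6170.9 / 6671.9 ≈ 480.953 mm.
Far limit Df = s·(H − f)/(H − s) = 520 × (6189.9 − 19) / (6189.9 − 520) = 520 × 6170.9 / 5669.9 ≈ 565.948 mm.
Depth of field = Df − Dn = 565.948 − 480.953 ≈ 84.995 mm.

85.0 mm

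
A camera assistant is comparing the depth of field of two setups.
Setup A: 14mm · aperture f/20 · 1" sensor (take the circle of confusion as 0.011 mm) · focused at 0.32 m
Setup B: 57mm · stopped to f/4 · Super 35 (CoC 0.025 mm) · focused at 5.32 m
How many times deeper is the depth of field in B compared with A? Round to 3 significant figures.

7.10

Setup A: H = 14²/(20×0.011) + 14 ≈ 904.9 mm; DoF = Df − Dn = 487.41 − 238.19 ≈ 249.22 mm.
Setup B: H = 57²/(4×0.025) + 57 ≈ 32547.0 mm; DoF = Df − Dn = 6348.4 − 4578.4 ≈ 1770.0 mm.
Ratio = 1770.0 / 249.22 ≈ 7.10.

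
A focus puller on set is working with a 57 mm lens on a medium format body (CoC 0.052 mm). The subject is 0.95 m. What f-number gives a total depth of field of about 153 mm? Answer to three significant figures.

Write h = H − f = f²/(N·c). The thin-lens limits are Dn = s·h/(h + (s−f)) and Df = s·h/(h − (s−f)), so DoF = Df − Dn = 2·s·(s−f)·h / (h² − (s−f)²).
That is a quadratic in h: DoF·h² − 2·s·(s−f)·h − DoF·(s−f)² = 0 ⇒ h = (s−f)·(s + √(s² + DoF²)) / DoF = 893 × (950 + √(950² + 153²)) / 153 = 893 × (950 + 962.242) / 153 ≈ 11161 mm.
Then N = f²/(c·h) = 57² / (0.052 × 11161) = 3249 / 580.37 ≈ 5.60.

f/5.60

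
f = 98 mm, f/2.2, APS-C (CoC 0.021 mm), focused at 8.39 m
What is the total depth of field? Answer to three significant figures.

Hyperfocal distance H = f²/(N·c) + f = 98²/(2.2 × 0.021) + 98 = 9604/0.0462 + 98 ≈ 207976.8 mm ≈ 208.0 m.
Near limit Dn = s·(H − f)/(H + s − 2f) = 8390 × (207976.8 − 98) / (207976.8 + 8390 − 2 × 98) = 8390 × 207878.8 / 216170.8 ≈ 8068.17 mm.
Far limit Df = s·(H − f)/(H − s) = 8390 × (207976.8 − 98) / (207976.8 − 8390) = 8390 × 207878.8 / 199586.8 ≈ 8738.57 mm.
Depth of field = Df − Dn = 8738.57 − 8068.17 ≈ 670.40 mm ≈ 0.670 m.

0.670 m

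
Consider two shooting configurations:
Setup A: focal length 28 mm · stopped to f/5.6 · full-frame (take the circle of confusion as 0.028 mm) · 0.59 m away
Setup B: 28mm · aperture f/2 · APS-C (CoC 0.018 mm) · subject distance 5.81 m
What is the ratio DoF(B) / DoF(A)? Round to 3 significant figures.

Setup A: H = 28²/(5.6×0.028) + 28 ≈ 5028.0 mm; DoF = Df − Dn = 664.71 − 530.38 ≈ 134.33 mm.
Setup B: H = 28²/(2×0.018) + 28 ≈ 21805.8 mm; DoF = Df − Dn = 7910.1 − 4591.1 ≈ 3319.0 mm.
Ratio = 3319.0 / 134.33 ≈ 24.7.

24.7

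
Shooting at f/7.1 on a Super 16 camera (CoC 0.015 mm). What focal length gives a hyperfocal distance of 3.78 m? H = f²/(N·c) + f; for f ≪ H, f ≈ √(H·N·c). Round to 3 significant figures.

20.0 mm

From H = f²/(N·c) + f, with f ≪ H: f ≈ √(H·N·c) = √(3780 × 7.1 × 0.015) = √402.57 ≈ 20.06 mm.
Exact: f² + N·c·f − N·c·H = 0 ⇒ f = (−N·c + √((N·c)² + 4·N·c·H))/2 = (−0.1065 + √1610.3)/2 ≈ 20.011 mm ≈ 20.0 mm.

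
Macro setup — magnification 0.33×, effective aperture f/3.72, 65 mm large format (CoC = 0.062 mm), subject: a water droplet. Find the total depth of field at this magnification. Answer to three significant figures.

4.24 mm

At magnification m, DoF ≈ 2·N_eff·c/m² = 2 × 3.72 × 0.062 / 0.33² = 0.4613 / 0.1089 ≈ 4.24 mm.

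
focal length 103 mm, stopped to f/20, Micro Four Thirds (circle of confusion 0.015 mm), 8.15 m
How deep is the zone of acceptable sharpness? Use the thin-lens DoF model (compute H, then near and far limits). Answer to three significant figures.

3.91 m

Hyperfocal distance H = f²/(N·c) + f = 103²/(20 × 0.015) + 103 = 10609/0.3 + 103 ≈ 35466.3 mm ≈ 35.47 m.
Near limit Dn = s·(H − f)/(H + s − 2f) = 8150 × (35466.3 − 103) / (35466.3 + 8150 − 2 × 103) = 8150 × 35363.3 / 43410.3 ≈ 6639.2 mm.
Far limit Df = s·(H − f)/(H − s) = 8150 × (35466.3 − 103) / (35466.3 − 8150) = 8150 × 35363.3 / 27316.3 ≈ 10550.9 mm.
Depth of field = Df − Dn = 10550.9 − 6639.2 ≈ 3911.7 mm ≈ 3.91 m.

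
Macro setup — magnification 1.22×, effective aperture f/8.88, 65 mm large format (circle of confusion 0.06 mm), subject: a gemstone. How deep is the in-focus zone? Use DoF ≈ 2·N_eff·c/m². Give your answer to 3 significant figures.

0.716 mm

At magnification m, DoF ≈ 2·N_eff·c/m² = 2 × 8.88 × 0.06 / 1.22² = 1.066 / 1.488 ≈ 0.716 mm.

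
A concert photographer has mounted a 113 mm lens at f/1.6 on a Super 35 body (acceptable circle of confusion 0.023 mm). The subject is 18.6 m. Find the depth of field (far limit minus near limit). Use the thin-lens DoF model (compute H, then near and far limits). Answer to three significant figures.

Hyperfocal distance H = f²/(N·c) + f = 113²/(1.6 × 0.023) + 113 = 12769/0.0368 + 113 ≈ 347096.7 mm ≈ 347.1 m.
Near limit Dn = s·(H − f)/(H + s − 2f) = 18600 × (347096.7 − 113) / (347096.7 + 18600 − 2 × 113) = 18600 × 346983.7 / 365470.7 ≈ 17659.1 mm.
Far limit Df = s·(H − f)/(H − s) = 18600 × (347096.7 − 113) / (347096.7 − 18600) = 18600 × 346983.7 / 328496.7 ≈ 19646.8 mm.
Depth of field = Df − Dn = 19646.8 − 17659.1 ≈ 1987.7 mm ≈ 1.99 m.

1.99 m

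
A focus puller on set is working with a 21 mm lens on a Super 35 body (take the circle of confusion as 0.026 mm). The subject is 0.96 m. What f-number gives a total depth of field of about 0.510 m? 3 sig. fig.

Write h = H − f = f²/(N·c). The thin-lens limits are Dn = s·h/(h + (s−f)) and Df = s·h/(h − (s−f)), so DoF = Df − Dn = 2·s·(s−f)·h / (h² − (s−f)²).
That is a quadratic in h: DoF·h² − 2·s·(s−f)·h − DoF·(s−f)² = 0 ⇒ h = (s−f)·(s + √(s² + DoF²)) / DoF = 939 × (960 + √(960² + 510²)) / 510 = 939 × (960 + 1087.06) / 510 ≈ 3769.0 mm.
Then N = f²/(c·h) = 21² / (0.026 × 3769.0) = 441 / 97.994 ≈ 4.50.

f/4.50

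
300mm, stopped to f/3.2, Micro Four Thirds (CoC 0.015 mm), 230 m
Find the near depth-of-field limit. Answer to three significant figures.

205 m

Hyperfocal distance H = f²/(N·c) + f = 300²/(3.2 × 0.015) + 300 = 90000/0.048 + 300 ≈ 1875300.0 mm ≈ 1875 m.
Near limit Dn = s·(H − f)/(H + s − 2f) = 230000 × (1875300.0 − 300) / (1875300.0 + 230000 − 2 × 300) = 230000 × 1875000.0 / 2104700.0 ≈ 204899 mm ≈ 205 m.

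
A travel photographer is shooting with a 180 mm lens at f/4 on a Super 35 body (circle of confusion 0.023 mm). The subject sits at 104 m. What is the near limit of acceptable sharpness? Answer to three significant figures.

Hyperfocal distance H = f²/(N·c) + f = 180²/(4 × 0.023) + 180 = 32400/0.092 + 180 ≈ 352353.9 mm ≈ 352.4 m.
Near limit Dn = s·(H − f)/(H + s − 2f) = 104000 × (352353.9 − 180) / (352353.9 + 104000 − 2 × 180) = 104000 × 352173.9 / 455993.9 ≈ 80321 mm ≈ 80.3 m.

80.3 m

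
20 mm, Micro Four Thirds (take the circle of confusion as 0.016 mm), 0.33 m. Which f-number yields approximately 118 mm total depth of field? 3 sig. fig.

Write h = H − f = f²/(N·c). The thin-lens limits are Dn = s·h/(h + (s−f)) and Df = s·h/(h − (s−f)), so DoF = Df − Dn = 2·s·(s−f)·h / (h² − (s−f)²).
That is a quadratic in h: DoF·h² − 2·s·(s−f)·h − DoF·(s−f)² = 0 ⇒ h = (s−f)·(s + √(s² + DoF²)) / DoF = 310 × (330 + √(330² + 118²)) / 118 = 310 × (330 + 350.463) / 118 ≈ 1787.7 mm.
Then N = f²/(c·h) = 20² / (0.016 × 1787.7) = 400 / 28.602 ≈ 14.

f/14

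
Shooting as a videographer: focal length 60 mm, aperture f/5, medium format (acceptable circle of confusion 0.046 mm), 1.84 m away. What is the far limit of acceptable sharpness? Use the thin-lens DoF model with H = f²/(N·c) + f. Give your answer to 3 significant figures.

Hyperfocal distance H = f²/(N·c) + f = 60²/(5 × 0.046) + 60 = 3600/0.23 + 60 ≈ 15712.2 mm ≈ 15.71 m.
Far limit Df = s·(H − f)/(H − s) = 1840 × (15712.2 − 60) / (15712.2 − 1840) = 1840 × 15652.2 / 13872.2 ≈ 2076.1 mm ≈ 2.08 m.

2.08 m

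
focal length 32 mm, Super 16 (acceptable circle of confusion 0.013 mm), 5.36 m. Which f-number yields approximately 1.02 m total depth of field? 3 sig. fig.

Write h = H − f = f²/(N·c). The thin-lens limits are Dn = s·h/(h + (s−f)) and Df = s·h/(h − (s−f)), so DoF = Df − Dn = 2·s·(s−f)·h / (h² − (s−f)²).
That is a quadratic in h: DoF·h² − 2·s·(s−f)·h − DoF·(s−f)² = 0 ⇒ h = (s−f)·(s + √(s² + DoF²)) / DoF = 5328 × (5360 + √(5360² + 1020²)) / 1020 = 5328 × (5360 + 5456.19) / 1020 ≈ 56499 mm.
Then N = f²/(c·h) = 32² / (0.013 × 56499) = 1024 / 734.48 ≈ 1.39.

f/1.39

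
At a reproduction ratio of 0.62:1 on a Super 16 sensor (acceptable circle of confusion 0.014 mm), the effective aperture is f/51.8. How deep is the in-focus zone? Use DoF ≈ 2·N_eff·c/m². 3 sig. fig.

At magnification m, DoF ≈ 2·N_eff·c/m² = 2 × 51.8 × 0.014 / 0.62² = 1.45 / 0.3844 ≈ 3.77 mm.

3.77 mm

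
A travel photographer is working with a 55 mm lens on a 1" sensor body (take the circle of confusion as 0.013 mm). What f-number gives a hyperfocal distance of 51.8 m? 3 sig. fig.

f/4.50

Rearrange H = f²/(N·c) + f for N: N = f² / ((H − f)·c).
N = 55² / ((51800 − 55) × 0.013) = 3025 / 672.7 ≈ 4.50.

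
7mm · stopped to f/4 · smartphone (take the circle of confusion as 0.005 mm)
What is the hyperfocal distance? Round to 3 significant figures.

Hyperfocal distance H = f²/(N·c) + f = 7²/(4 × 0.005) + 7 = 49/0.02 + 7 ≈ 2457.0 mm ≈ 2.46 m.

2.46 m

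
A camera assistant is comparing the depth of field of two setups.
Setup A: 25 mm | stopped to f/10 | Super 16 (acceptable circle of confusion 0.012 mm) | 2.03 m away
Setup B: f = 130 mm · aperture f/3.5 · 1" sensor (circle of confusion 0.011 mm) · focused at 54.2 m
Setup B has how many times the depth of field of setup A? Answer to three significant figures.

Setup A: H = 25²/(10×0.012) + 25 ≈ 5233.3 mm; DoF = Df − Dn = 3300.6 − 1465.7 ≈ 1834.9 mm.
Setup B: H = 130²/(3.5×0.011) + 130 ≈ 439091.0 mm; DoF = Df − Dn = 61814 − 48256 ≈ 13558 mm.
Ratio = 13558 / 1834.9 ≈ 7.39.

7.39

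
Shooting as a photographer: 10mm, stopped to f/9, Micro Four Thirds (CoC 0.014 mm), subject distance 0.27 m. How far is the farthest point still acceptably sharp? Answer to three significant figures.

Hyperfocal distance H = f²/(N·c) + f = 10²/(9 × 0.014) + 10 = 100/0.126 + 10 ≈ 803.7 mm ≈ 0.804 m.
Far limit Df = s·(H − f)/(H − s) = 270 × (803.7 − 10) / (803.7 − 270) = 270 × 793.7 / 533.7 ≈ 401.55 mm.

402 mm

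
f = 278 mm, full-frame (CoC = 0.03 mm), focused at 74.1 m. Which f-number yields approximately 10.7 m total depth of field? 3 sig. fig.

Write h = H − f = f²/(N·c). The thin-lens limits are Dn = s·h/(h + (s−f)) and Df = s·h/(h − (s−f)), so DoF = Df − Dn = 2·s·(s−f)·h / (h² − (s−f)²).
That is a quadratic in h: DoF·h² − 2·s·(s−f)·h − DoF·(s−f)² = 0 ⇒ h = (s−f)·(s + √(s² + DoF²)) / DoF = 73822 × (74100 + √(74100² + 10700²)) / 10700 = 73822 × (74100 + 74868.6) / 10700 ≈ 1027772 mm.
Then N = f²/(c·h) = 278² / (0.03 × 1027772) = 77284 / 30833 ≈ 2.51.

f/2.51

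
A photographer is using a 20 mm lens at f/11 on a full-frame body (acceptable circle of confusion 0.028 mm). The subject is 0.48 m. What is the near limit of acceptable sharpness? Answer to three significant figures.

Hyperfocal distance H = f²/(N·c) + f = 20²/(11 × 0.028) + 20 = 400/0.308 + 20 ≈ 1318.7 mm ≈ 1.319 m.
Near limit Dn = s·(H − f)/(H + s − 2f) = 480 × (1318.7 − 20) / (1318.7 + 480 − 2 × 20) = 480 × 1298.7 / 1758.7 ≈ 354.45 mm.

354 mm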